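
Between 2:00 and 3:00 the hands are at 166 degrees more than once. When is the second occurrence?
At t minutes past 2:00, the hour hand is at 30 x 2 + 0.5t degrees and the minute hand is at 6t degrees.
The smaller angle between them is 166 degrees when |30H - 5.5t| = 166 or |30H - 5.5t| = 194.
With H = 2, solve 30 x 2 - 5.5t = +/- target for each target:
  t = (30 x 2 - 166) / 5.5 = -19.27 (outside (0, 60))
  t = (30 x 2 + 166) / 5.5 = 41.09
  t = (30 x 2 - 194) / 5.5 = -24.36 (outside (0, 60))
  t = (30 x 2 + 194) / 5.5 = 46.18
Valid solutions in (0, 60): {41.09, 46.18} minutes.
The second occurrence is t = 46.18 minutes.
The hands form a 166-degree angle at 46.18 minutes past 2:00.

Final answer: 46.18 minutes past 2:00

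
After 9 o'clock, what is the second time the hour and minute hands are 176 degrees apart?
At t minutes past 9:00, the hour hand is at 30 x 9 + 0.5t degrees and the minute hand is at 6t degrees.
The smaller angle between them is 176 degrees when |30H - 5.5t| = 176 or |30H - 5.5t| = 184.
With H = 9, solve 30 x 9 - 5.5t = +/- target for each target:
  t = (30 x 9 - 176) / 5.5 = 17.09
  t = (30 x 9 + 176) / 5.5 = 81.09 (outside (0, 60))
  t = (30 x 9 - 184) / 5.5 = 15.64
  t = (30 x 9 + 184) / 5.5 = 82.55 (outside (0, 60))
Valid solutions in (0, 60): {15.64, 17.09} minutes.
The second occurrence is t = 17.09 minutes.
The hands form a 176-degree angle at 17.09 minutes past 9:00.

Final answer: 17.09 minutes past 9:00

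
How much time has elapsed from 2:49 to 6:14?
From 2:49 to 6:14:
(6 x 60 + 14) - (2 x 60 + 49) = 374 - 169 = 205 minutes
= 3 hours and 25 minutes

Final answer: 3 hours and 25 minutes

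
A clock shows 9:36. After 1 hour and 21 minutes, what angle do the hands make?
First find the time 1 hour and 21 minutes after 9:36.
Total minutes: 9 x 60 + 36 + 1 x 60 + 21 = 657.
657 mod 720 = 657 minutes = 10:57.
Now compute the angle at 10:57:
Hour hand: 10 x 30 + 57 x 0.5 = 328.5 degrees
Minute hand: 57 x 6 = 342 degrees
Difference: |328.5 - 342| = 13.5 degrees
The angle is 13.5 degrees

Final answer: 13.5 degrees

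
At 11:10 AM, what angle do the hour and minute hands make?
Hour hand position: 11 x 30 + 10 x 0.5 = 335 degrees
Minute hand position: 10 x 6 = 60 degrees
Difference: |335 - 60| = 275 degrees
Since 275 > 180, the smaller angle is 360 - 275 = 85 degrees

Final answer: 85 degrees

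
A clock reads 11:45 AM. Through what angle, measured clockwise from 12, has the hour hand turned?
The hour hand moves 30 degrees per hour and 0.5 degrees per minute.
At 11:45: (11) x 30 + 45 x 0.5 = 330 + 22.5 = 352.5 degrees

Final answer: 352.5 degrees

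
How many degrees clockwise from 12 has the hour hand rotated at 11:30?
The hour hand moves 30 degrees per hour and 0.5 degrees per minute.
At 11:30: (11) x 30 + 30 x 0.5 = 330 + 15 = 345 degrees

Final answer: 345 degrees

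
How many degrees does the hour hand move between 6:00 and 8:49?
The hour hand moves 0.5 degrees per minute.
Time elapsed: 8:49 - 6:00 = 169 minutes
Angular displacement: 169 x 0.5 = 84.5 degrees

Final answer: 84.5 degrees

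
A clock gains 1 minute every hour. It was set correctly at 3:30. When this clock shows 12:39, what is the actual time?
For every 60 true minutes, the faulty clock advances 61 minutes, so 1 faulty-clock minute corresponds to 60/61 true minutes.
From 3:30 to 12:39 on the faulty dial is 549 minutes.
True elapsed: 549 x 60/61 = 540 minutes = 9 hours.
True time: 3:30 + 9 hours = 12:30.

Final answer: 12:30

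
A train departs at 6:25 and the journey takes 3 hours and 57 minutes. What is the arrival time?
Starting time: 6:25
Adding 57 minutes to 25 minutes: 25 + 57 = 82 minutes = 1 hour and 22 minutes
Adding 3 hours: 6 + 3 + 1 (carry) = 10
Final time: 10:22

Final answer: 10:22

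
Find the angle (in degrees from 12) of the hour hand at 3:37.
The hour hand moves 30 degrees per hour and 0.5 degrees per minute.
At 3:37: (3) x 30 + 37 x 0.5 = 90 + 18.5 = 108.5 degrees

Final answer: 108.5 degrees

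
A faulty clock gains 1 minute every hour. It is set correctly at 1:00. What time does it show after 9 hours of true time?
For every 60 true minutes, the faulty clock advances 60 + 1 = 61 minutes.
True elapsed: 9 hours = 540 minutes.
Faulty clock advances: 540 x 61/60 = 549 minutes (drift: 9 minutes ahead).
Shown time: 1:00 + 549 minutes = 10:09.

Final answer: 10:09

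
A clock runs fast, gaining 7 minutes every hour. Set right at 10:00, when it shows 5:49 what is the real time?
For every 60 true minutes, the faulty clock advances 67 minutes, so 1 faulty-clock minute corresponds to 60/67 true minutes.
From 10:00 to 5:49 on the faulty dial is 469 minutes.
True elapsed: 469 x 60/67 = 420 minutes = 7 hours.
True time: 10:00 + 7 hours = 5:00.

Final answer: 5:00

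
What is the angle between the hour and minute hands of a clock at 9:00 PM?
Hour hand position: 9 x 30 + 0 x 0.5 = 270 degrees
Minute hand position: 0 x 6 = 0 degrees
Difference: |270 - 0| = 270 degrees
Since 270 > 180, the smaller angle is 360 - 270 = 90 degrees

Final answer: 90 degrees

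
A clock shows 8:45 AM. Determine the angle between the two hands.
Hour hand position: 8 x 30 + 45 x 0.5 = 262.5 degrees
Minute hand position: 45 x 6 = 270 degrees
Difference: |262.5 - 270| = 7.5 degrees
The angle between the hands is 7.5 degrees

Final answer: 7.5 degrees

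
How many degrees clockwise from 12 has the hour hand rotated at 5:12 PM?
The hour hand moves 30 degrees per hour and 0.5 degrees per minute.
At 5:12: (5) x 30 + 12 x 0.5 = 150 + 6 = 156 degrees

Final answer: 156 degrees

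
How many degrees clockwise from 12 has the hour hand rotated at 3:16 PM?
The hour hand moves 30 degrees per hour and 0.5 degrees per minute.
At 3:16: (3) x 30 + 16 x 0.5 = 90 + 8 = 98 degrees

Final answer: 98 degrees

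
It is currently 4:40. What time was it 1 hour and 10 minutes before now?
Starting time: 4:40 = 280 total minutes past 12:00
Subtracting: 1 hour and 10 minutes = 70 minutes
280 - 70 = 210 minutes
= 3 hours and 30 minutes past 12:00 = 3:30

Final answer: 3:30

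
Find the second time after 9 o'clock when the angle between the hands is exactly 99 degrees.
At t minutes past 9:00, the hour hand is at 30 x 9 + 0.5t degrees and the minute hand is at 6t degrees.
The smaller angle between them is 99 degrees when |30H - 5.5t| = 99 or |30H - 5.5t| = 261.
With H = 9, solve 30 x 9 - 5.5t = +/- target for each target:
  t = (30 x 9 - 99) / 5.5 = 31.09
  t = (30 x 9 + 99) / 5.5 = 67.09 (outside (0, 60))
  t = (30 x 9 - 261) / 5.5 = 1.64
  t = (30 x 9 + 261) / 5.5 = 96.55 (outside (0, 60))
Valid solutions in (0, 60): {1.64, 31.09} minutes.
The second occurrence is t = 31.09 minutes.
The hands form a 99-degree angle at 31.09 minutes past 9:00.

Final answer: 31.09 minutes past 9:00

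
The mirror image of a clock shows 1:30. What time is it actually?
Reflection across the vertical (12-6) axis maps a hand at angle A degrees to (360 - A) degrees, which sends a reading of T minutes past 12:00 to (720 - T) minutes past 12:00.
Mirror reads 1:30 = 90 minutes past 12:00.
Actual time: (720 - 90) mod 720 = 630 minutes = 10:30.

Final answer: 10:30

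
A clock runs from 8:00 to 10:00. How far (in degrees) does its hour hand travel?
The hour hand moves 0.5 degrees per minute.
Time elapsed: 10:00 - 8:00 = 120 minutes
Angular displacement: 120 x 0.5 = 60 degrees

Final answer: 60 degrees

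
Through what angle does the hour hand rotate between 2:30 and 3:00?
The hour hand moves 0.5 degrees per minute.
Time elapsed: 3:00 - 2:30 = 30 minutes
Angular displacement: 30 x 0.5 = 15 degrees

Final answer: 15 degrees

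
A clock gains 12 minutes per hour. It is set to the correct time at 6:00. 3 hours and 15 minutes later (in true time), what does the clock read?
For every 60 true minutes, the faulty clock advances 60 + 12 = 72 minutes.
True elapsed: 3 hours and 15 minutes = 195 minutes.
Faulty clock advances: 195 x 72/60 = 234 minutes (drift: 39 minutes ahead).
Shown time: 6:00 + 234 minutes = 9:54.

Final answer: 9:54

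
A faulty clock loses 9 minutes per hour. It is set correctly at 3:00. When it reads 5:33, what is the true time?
For every 60 true minutes, the faulty clock advances 51 minutes, so 1 faulty-clock minute corresponds to 60/51 true minutes.
From 3:00 to 5:33 on the faulty dial is 153 minutes.
True elapsed: 153 x 60/51 = 180 minutes = 3 hours.
True time: 3:00 + 3 hours = 6:00.

Final answer: 6:00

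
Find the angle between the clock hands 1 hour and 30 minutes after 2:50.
First find the time 1 hour and 30 minutes after 2:50.
Total minutes: 2 x 60 + 50 + 1 x 60 + 30 = 260.
260 mod 720 = 260 minutes = 4:20.
Now compute the angle at 4:20:
Hour hand: 4 x 30 + 20 x 0.5 = 130 degrees
Minute hand: 20 x 6 = 120 degrees
Difference: |130 - 120| = 10 degrees
The angle is 10 degrees

Final answer: 10 degrees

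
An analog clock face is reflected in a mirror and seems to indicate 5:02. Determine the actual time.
Reflection across the vertical (12-6) axis maps a hand at angle A degrees to (360 - A) degrees, which sends a reading of T minutes past 12:00 to (720 - T) minutes past 12:00.
Mirror reads 5:02 = 302 minutes past 12:00.
Actual time: (720 - 302) mod 720 = 418 minutes = 6:58.

Final answer: 6:58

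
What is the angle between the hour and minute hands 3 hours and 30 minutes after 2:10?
First find the time 3 hours and 30 minutes after 2:10.
Total minutes: 2 x 60 + 10 + 3 x 60 + 30 = 340.
340 mod 720 = 340 minutes = 5:40.
Now compute the angle at 5:40:
Hour hand: 5 x 30 + 40 x 0.5 = 170 degrees
Minute hand: 40 x 6 = 240 degrees
Difference: |170 - 240| = 70 degrees
The angle is 70 degrees

Final answer: 70 degrees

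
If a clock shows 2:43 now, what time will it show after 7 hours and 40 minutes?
Starting time: 2:43
Adding 40 minutes to 43 minutes: 43 + 40 = 83 minutes = 1 hour and 23 minutes
Adding 7 hours: 2 + 7 + 1 (carry) = 10
Final time: 10:23

Final answer: 10:23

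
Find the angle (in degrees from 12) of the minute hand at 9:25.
The minute hand moves 6 degrees per minute.
At 9:25: 25 x 6 = 150 degrees

Final answer: 150 degrees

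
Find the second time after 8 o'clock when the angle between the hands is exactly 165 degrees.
At t minutes past 8:00, the hour hand is at 30 x 8 + 0.5t degrees and the minute hand is at 6t degrees.
The smaller angle between them is 165 degrees when |30H - 5.5t| = 165 or |30H - 5.5t| = 195.
With H = 8, solve 30 x 8 - 5.5t = +/- target for each target:
  t = (30 x 8 - 165) / 5.5 = 13.64
  t = (30 x 8 + 165) / 5.5 = 73.64 (outside (0, 60))
  t = (30 x 8 - 195) / 5.5 = 8.18
  t = (30 x 8 + 195) / 5.5 = 79.09 (outside (0, 60))
Valid solutions in (0, 60): {8.18, 13.64} minutes.
The second occurrence is t = 13.64 minutes.
The hands form a 165-degree angle at 13.64 minutes past 8:00.

Final answer: 13.64 minutes past 8:00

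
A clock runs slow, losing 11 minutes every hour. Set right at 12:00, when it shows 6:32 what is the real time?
For every 60 true minutes, the faulty clock advances 49 minutes, so 1 faulty-clock minute corresponds to 60/49 true minutes.
From 12:00 to 6:32 on the faulty dial is 392 minutes.
True elapsed: 392 x 60/49 = 480 minutes = 8 hours.
True time: 12:00 + 8 hours = 8:00.

Final answer: 8:00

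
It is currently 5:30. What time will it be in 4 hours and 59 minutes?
Starting time: 5:30
Adding 59 minutes to 30 minutes: 30 + 59 = 89 minutes = 1 hour and 29 minutes
Adding 4 hours: 5 + 4 + 1 (carry) = 10
Final time: 10:29

Final answer: 10:29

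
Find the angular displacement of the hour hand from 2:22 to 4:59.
The hour hand moves 0.5 degrees per minute.
Time elapsed: 4:59 - 2:22 = 157 minutes
Angular displacement: 157 x 0.5 = 78.5 degrees

Final answer: 78.5 degrees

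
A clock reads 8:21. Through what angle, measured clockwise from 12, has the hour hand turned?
The hour hand moves 30 degrees per hour and 0.5 degrees per minute.
At 8:21: (8) x 30 + 21 x 0.5 = 240 + 10.5 = 250.5 degrees

Final answer: 250.5 degrees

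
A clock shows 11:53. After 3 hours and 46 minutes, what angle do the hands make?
First find the time 3 hours and 46 minutes after 11:53.
Total minutes: 11 x 60 + 53 + 3 x 60 + 46 = 939.
939 mod 720 = 219 minutes = 3:39.
Now compute the angle at 3:39:
Hour hand: 3 x 30 + 39 x 0.5 = 109.5 degrees
Minute hand: 39 x 6 = 234 degrees
Difference: |109.5 - 234| = 124.5 degrees
The angle is 124.5 degrees

Final answer: 124.5 degrees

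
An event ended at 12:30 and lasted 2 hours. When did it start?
Starting time: 12:30 = 30 total minutes past 12:00
Subtracting: 2 hours = 120 minutes
30 - 120 = -90 (negative, add 12 hours = 720) = 630 minutes
= 10 hours and 30 minutes past 12:00 = 10:30

Final answer: 10:30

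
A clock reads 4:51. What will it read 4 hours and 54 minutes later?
Starting time: 4:51
Adding 54 minutes to 51 minutes: 51 + 54 = 105 minutes = 1 hour and 45 minutes
Adding 4 hours: 4 + 4 + 1 (carry) = 9
Final time: 9:45

Final answer: 9:45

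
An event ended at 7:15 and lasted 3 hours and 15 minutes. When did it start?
Starting time: 7:15 = 435 total minutes past 12:00
Subtracting: 3 hours and 15 minutes = 195 minutes
435 - 195 = 240 minutes
= 4 hours past 12:00 = 4:00

Final answer: 4:00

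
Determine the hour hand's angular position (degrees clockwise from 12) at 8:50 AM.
The hour hand moves 30 degrees per hour and 0.5 degrees per minute.
At 8:50: (8) x 30 + 50 x 0.5 = 240 + 25 = 265 degrees

Final answer: 265 degrees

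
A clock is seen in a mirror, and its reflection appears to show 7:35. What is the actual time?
Reflection across the vertical (12-6) axis maps a hand at angle A degrees to (360 - A) degrees, which sends a reading of T minutes past 12:00 to (720 - T) minutes past 12:00.
Mirror reads 7:35 = 455 minutes past 12:00.
Actual time: (720 - 455) mod 720 = 265 minutes = 4:25.

Final answer: 4:25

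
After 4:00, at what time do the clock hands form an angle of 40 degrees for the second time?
At t minutes past 4:00, the hour hand is at 30 x 4 + 0.5t degrees and the minute hand is at 6t degrees.
The smaller angle between them is 40 degrees when |30H - 5.5t| = 40 or |30H - 5.5t| = 320.
With H = 4, solve 30 x 4 - 5.5t = +/- target for each target:
  t = (30 x 4 - 40) / 5.5 = 14.55
  t = (30 x 4 + 40) / 5.5 = 29.09
  t = (30 x 4 - 320) / 5.5 = -36.36 (outside (0, 60))
  t = (30 x 4 + 320) / 5.5 = 80 (outside (0, 60))
Valid solutions in (0, 60): {14.55, 29.09} minutes.
The second occurrence is t = 29.09 minutes.
The hands form a 40-degree angle at 29.09 minutes past 4:00.

Final answer: 29.09 minutes past 4:00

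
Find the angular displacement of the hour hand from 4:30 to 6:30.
The hour hand moves 0.5 degrees per minute.
Time elapsed: 6:30 - 4:30 = 120 minutes
Angular displacement: 120 x 0.5 = 60 degrees

Final answer: 60 degrees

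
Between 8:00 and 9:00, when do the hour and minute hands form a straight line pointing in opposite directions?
For hands to be 180 degrees apart: |30H - 5.5t| = 180
With H = 8: t = (30 x 8 + 180)/5.5 = 76.36 or t = (30 x 8 - 180)/5.5 = 10.91
First valid solution (0 < t < 60): t = 10.91 minutes
The hands are opposite at 10.91 minutes past 8:00.

Final answer: 10.91 minutes past 8:00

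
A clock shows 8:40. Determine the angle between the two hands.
Hour hand position: 8 x 30 + 40 x 0.5 = 260 degrees
Minute hand position: 40 x 6 = 240 degrees
Difference: |260 - 240| = 20 degrees
The angle between the hands is 20 degrees

Final answer: 20 degrees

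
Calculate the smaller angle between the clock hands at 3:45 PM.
Hour hand position: 3 x 30 + 45 x 0.5 = 112.5 degrees
Minute hand position: 45 x 6 = 270 degrees
Difference: |112.5 - 270| = 157.5 degrees
The angle between the hands is 157.5 degrees

Final answer: 157.5 degrees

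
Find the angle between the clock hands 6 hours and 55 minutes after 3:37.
First find the time 6 hours and 55 minutes after 3:37.
Total minutes: 3 x 60 + 37 + 6 x 60 + 55 = 632.
632 mod 720 = 632 minutes = 10:32.
Now compute the angle at 10:32:
Hour hand: 10 x 30 + 32 x 0.5 = 316 degrees
Minute hand: 32 x 6 = 192 degrees
Difference: |316 - 192| = 124 degrees
The angle is 124 degrees

Final answer: 124 degrees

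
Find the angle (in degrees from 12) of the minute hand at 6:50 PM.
The minute hand moves 6 degrees per minute.
At 6:50: 50 x 6 = 300 degrees

Final answer: 300 degrees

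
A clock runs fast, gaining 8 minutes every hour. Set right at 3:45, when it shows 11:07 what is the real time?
For every 60 true minutes, the faulty clock advances 68 minutes, so 1 faulty-clock minute corresponds to 60/68 true minutes.
From 3:45 to 11:07 on the faulty dial is 442 minutes.
True elapsed: 442 x 60/68 = 390 minutes = 6 hours and 30 minutes.
True time: 3:45 + 6 hours and 30 minutes = 10:15.

Final answer: 10:15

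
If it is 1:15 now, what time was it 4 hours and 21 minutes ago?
Starting time: 1:15 = 75 total minutes past 12:00
Subtracting: 4 hours and 21 minutes = 261 minutes
75 - 261 = -186 (negative, add 12 hours = 720) = 534 minutes
= 8 hours and 54 minutes past 12:00 = 8:54

Final answer: 8:54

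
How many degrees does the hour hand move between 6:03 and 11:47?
The hour hand moves 0.5 degrees per minute.
Time elapsed: 11:47 - 6:03 = 344 minutes
Angular displacement: 344 x 0.5 = 172 degrees

Final answer: 172 degrees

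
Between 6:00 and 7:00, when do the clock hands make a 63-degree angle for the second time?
At t minutes past 6:00, the hour hand is at 30 x 6 + 0.5t degrees and the minute hand is at 6t degrees.
The smaller angle between them is 63 degrees when |30H - 5.5t| = 63 or |30H - 5.5t| = 297.
With H = 6, solve 30 x 6 - 5.5t = +/- target for each target:
  t = (30 x 6 - 63) / 5.5 = 21.27
  t = (30 x 6 + 63) / 5.5 = 44.18
  t = (30 x 6 - 297) / 5.5 = -21.27 (outside (0, 60))
  t = (30 x 6 + 297) / 5.5 = 86.73 (outside (0, 60))
Valid solutions in (0, 60): {21.27, 44.18} minutes.
The second occurrence is t = 44.18 minutes.
The hands form a 63-degree angle at 44.18 minutes past 6:00.

Final answer: 44.18 minutes past 6:00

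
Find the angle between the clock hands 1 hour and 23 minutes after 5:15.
First find the time 1 hour and 23 minutes after 5:15.
Total minutes: 5 x 60 + 15 + 1 x 60 + 23 = 398.
398 mod 720 = 398 minutes = 6:38.
Now compute the angle at 6:38:
Hour hand: 6 x 30 + 38 x 0.5 = 199 degrees
Minute hand: 38 x 6 = 228 degrees
Difference: |199 - 228| = 29 degrees
The angle is 29 degrees

Final answer: 29 degrees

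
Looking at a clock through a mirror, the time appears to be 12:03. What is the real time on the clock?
Reflection across the vertical (12-6) axis maps a hand at angle A degrees to (360 - A) degrees, which sends a reading of T minutes past 12:00 to (720 - T) minutes past 12:00.
Mirror reads 12:03 = 3 minutes past 12:00.
Actual time: (720 - 3) mod 720 = 717 minutes = 11:57.

Final answer: 11:57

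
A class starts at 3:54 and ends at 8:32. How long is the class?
From 3:54 to 8:32:
(8 x 60 + 32) - (3 x 60 + 54) = 512 - 234 = 278 minutes
= 4 hours and 38 minutes

Final answer: 4 hours and 38 minutes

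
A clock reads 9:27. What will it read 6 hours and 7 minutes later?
Starting time: 9:27
Adding 7 minutes to 27 minutes: 27 + 7 = 34 minutes
Adding 6 hours: 9 + 6 = 15 - 12 = 3
Final time: 3:34

Final answer: 3:34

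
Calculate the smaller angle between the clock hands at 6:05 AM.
Hour hand position: 6 x 30 + 5 x 0.5 = 182.5 degrees
Minute hand position: 5 x 6 = 30 degrees
Difference: |182.5 - 30| = 152.5 degrees
The angle between the hands is 152.5 degrees

Final answer: 152.5 degrees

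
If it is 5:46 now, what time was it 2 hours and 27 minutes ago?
Starting time: 5:46 = 346 total minutes past 12:00
Subtracting: 2 hours and 27 minutes = 147 minutes
346 - 147 = 199 minutes
= 3 hours and 19 minutes past 12:00 = 3:19

Final answer: 3:19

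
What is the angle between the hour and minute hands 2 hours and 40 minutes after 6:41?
First find the time 2 hours and 40 minutes after 6:41.
Total minutes: 6 x 60 + 41 + 2 x 60 + 40 = 561.
561 mod 720 = 561 minutes = 9:21.
Now compute the angle at 9:21:
Hour hand: 9 x 30 + 21 x 0.5 = 280.5 degrees
Minute hand: 21 x 6 = 126 degrees
Difference: |280.5 - 126| = 154.5 degrees
The angle is 154.5 degrees

Final answer: 154.5 degrees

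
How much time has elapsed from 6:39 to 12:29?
From 6:39 to 12:29:
(12 x 60 + 29) - (6 x 60 + 39) = 749 - 399 = 350 minutes
= 5 hours and 50 minutes

Final answer: 5 hours and 50 minutes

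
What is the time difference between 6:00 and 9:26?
From 6:00 to 9:26:
(9 x 60 + 26) - (6 x 60 + 0) = 566 - 360 = 206 minutes
= 3 hours and 26 minutes

Final answer: 3 hours and 26 minutes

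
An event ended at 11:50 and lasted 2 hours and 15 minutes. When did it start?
Starting time: 11:50 = 710 total minutes past 12:00
Subtracting: 2 hours and 15 minutes = 135 minutes
710 - 135 = 575 minutes
= 9 hours and 35 minutes past 12:00 = 9:35

Final answer: 9:35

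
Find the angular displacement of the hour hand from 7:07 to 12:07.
The hour hand moves 0.5 degrees per minute.
Time elapsed: 12:07 - 7:07 = 300 minutes
Angular displacement: 300 x 0.5 = 150 degrees

Final answer: 150 degrees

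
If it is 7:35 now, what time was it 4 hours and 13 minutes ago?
Starting time: 7:35 = 455 total minutes past 12:00
Subtracting: 4 hours and 13 minutes = 253 minutes
455 - 253 = 202 minutes
= 3 hours and 22 minutes past 12:00 = 3:22

Final answer: 3:22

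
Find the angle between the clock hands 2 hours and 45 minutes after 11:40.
First find the time 2 hours and 45 minutes after 11:40.
Total minutes: 11 x 60 + 40 + 2 x 60 + 45 = 865.
865 mod 720 = 145 minutes = 2:25.
Now compute the angle at 2:25:
Hour hand: 2 x 30 + 25 x 0.5 = 72.5 degrees
Minute hand: 25 x 6 = 150 degrees
Difference: |72.5 - 150| = 77.5 degrees
The angle is 77.5 degrees

Final answer: 77.5 degrees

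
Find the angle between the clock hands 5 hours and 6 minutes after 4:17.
First find the time 5 hours and 6 minutes after 4:17.
Total minutes: 4 x 60 + 17 + 5 x 60 + 6 = 563.
563 mod 720 = 563 minutes = 9:23.
Now compute the angle at 9:23:
Hour hand: 9 x 30 + 23 x 0.5 = 281.5 degrees
Minute hand: 23 x 6 = 138 degrees
Difference: |281.5 - 138| = 143.5 degrees
The angle is 143.5 degrees

Final answer: 143.5 degrees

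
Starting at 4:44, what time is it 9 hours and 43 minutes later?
Starting time: 4:44
Adding 43 minutes to 44 minutes: 44 + 43 = 87 minutes = 1 hour and 27 minutes
Adding 9 hours: 4 + 9 + 1 (carry) = 14 - 12 = 2
Final time: 2:27

Final answer: 2:27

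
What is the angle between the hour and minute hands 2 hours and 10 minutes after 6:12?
First find the time 2 hours and 10 minutes after 6:12.
Total minutes: 6 x 60 + 12 + 2 x 60 + 10 = 502.
502 mod 720 = 502 minutes = 8:22.
Now compute the angle at 8:22:
Hour hand: 8 x 30 + 22 x 0.5 = 251 degrees
Minute hand: 22 x 6 = 132 degrees
Difference: |251 - 132| = 119 degrees
The angle is 119 degrees

Final answer: 119 degrees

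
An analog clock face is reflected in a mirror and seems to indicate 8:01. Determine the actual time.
Reflection across the vertical (12-6) axis maps a hand at angle A degrees to (360 - A) degrees, which sends a reading of T minutes past 12:00 to (720 - T) minutes past 12:00.
Mirror reads 8:01 = 481 minutes past 12:00.
Actual time: (720 - 481) mod 720 = 239 minutes = 3:59.

Final answer: 3:59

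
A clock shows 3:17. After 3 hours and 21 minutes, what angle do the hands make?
First find the time 3 hours and 21 minutes after 3:17.
Total minutes: 3 x 60 + 17 + 3 x 60 + 21 = 398.
398 mod 720 = 398 minutes = 6:38.
Now compute the angle at 6:38:
Hour hand: 6 x 30 + 38 x 0.5 = 199 degrees
Minute hand: 38 x 6 = 228 degrees
Difference: |199 - 228| = 29 degrees
The angle is 29 degrees

Final answer: 29 degrees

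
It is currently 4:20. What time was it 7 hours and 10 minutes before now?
Starting time: 4:20 = 260 total minutes past 12:00
Subtracting: 7 hours and 10 minutes = 430 minutes
260 - 430 = -170 (negative, add 12 hours = 720) = 550 minutes
= 9 hours and 10 minutes past 12:00 = 9:10

Final answer: 9:10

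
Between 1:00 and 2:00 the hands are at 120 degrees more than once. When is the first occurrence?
At t minutes past 1:00, the hour hand is at 30 x 1 + 0.5t degrees and the minute hand is at 6t degrees.
The smaller angle between them is 120 degrees when |30H - 5.5t| = 120 or |30H - 5.5t| = 240.
With H = 1, solve 30 x 1 - 5.5t = +/- target for each target:
  t = (30 x 1 - 120) / 5.5 = -16.36 (outside (0, 60))
  t = (30 x 1 + 120) / 5.5 = 27.27
  t = (30 x 1 - 240) / 5.5 = -38.18 (outside (0, 60))
  t = (30 x 1 + 240) / 5.5 = 49.09
Valid solutions in (0, 60): {27.27, 49.09} minutes.
The first occurrence is t = 27.27 minutes.
The hands form a 120-degree angle at 27.27 minutes past 1:00.

Final answer: 27.27 minutes past 1:00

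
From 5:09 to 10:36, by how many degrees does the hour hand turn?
The hour hand moves 0.5 degrees per minute.
Time elapsed: 10:36 - 5:09 = 327 minutes
Angular displacement: 327 x 0.5 = 163.5 degrees

Final answer: 163.5 degrees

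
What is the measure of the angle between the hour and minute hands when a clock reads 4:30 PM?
Hour hand position: 4 x 30 + 30 x 0.5 = 135 degrees
Minute hand position: 30 x 6 = 180 degrees
Difference: |135 - 180| = 45 degrees
The angle between the hands is 45 degrees

Final answer: 45 degrees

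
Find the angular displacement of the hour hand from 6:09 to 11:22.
The hour hand moves 0.5 degrees per minute.
Time elapsed: 11:22 - 6:09 = 313 minutes
Angular displacement: 313 x 0.5 = 156.5 degrees

Final answer: 156.5 degrees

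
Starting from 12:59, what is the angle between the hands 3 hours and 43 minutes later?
First find the time 3 hours and 43 minutes after 12:59.
Total minutes: 12 x 60 + 59 + 3 x 60 + 43 = 1002.
1002 mod 720 = 282 minutes = 4:42.
Now compute the angle at 4:42:
Hour hand: 4 x 30 + 42 x 0.5 = 141 degrees
Minute hand: 42 x 6 = 252 degrees
Difference: |141 - 252| = 111 degrees
The angle is 111 degrees

Final answer: 111 degrees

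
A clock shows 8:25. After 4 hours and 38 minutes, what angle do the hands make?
First find the time 4 hours and 38 minutes after 8:25.
Total minutes: 8 x 60 + 25 + 4 x 60 + 38 = 783.
783 mod 720 = 63 minutes = 1:03.
Now compute the angle at 1:03:
Hour hand: 1 x 30 + 3 x 0.5 = 31.5 degrees
Minute hand: 3 x 6 = 18 degrees
Difference: |31.5 - 18| = 13.5 degrees
The angle is 13.5 degrees

Final answer: 13.5 degrees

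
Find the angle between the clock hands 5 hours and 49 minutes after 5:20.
First find the time 5 hours and 49 minutes after 5:20.
Total minutes: 5 x 60 + 20 + 5 x 60 + 49 = 669.
669 mod 720 = 669 minutes = 11:09.
Now compute the angle at 11:09:
Hour hand: 11 x 30 + 9 x 0.5 = 334.5 degrees
Minute hand: 9 x 6 = 54 degrees
Difference: |334.5 - 54| = 280.5 degrees
Smaller angle: 360 - 280.5 = 79.5 degrees

Final answer: 79.5 degrees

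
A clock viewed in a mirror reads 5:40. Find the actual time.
Reflection across the vertical (12-6) axis maps a hand at angle A degrees to (360 - A) degrees, which sends a reading of T minutes past 12:00 to (720 - T) minutes past 12:00.
Mirror reads 5:40 = 340 minutes past 12:00.
Actual time: (720 - 340) mod 720 = 380 minutes = 6:20.

Final answer: 6:20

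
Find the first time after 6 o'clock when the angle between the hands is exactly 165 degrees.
At t minutes past 6:00, the hour hand is at 30 x 6 + 0.5t degrees and the minute hand is at 6t degrees.
The smaller angle between them is 165 degrees when |30H - 5.5t| = 165 or |30H - 5.5t| = 195.
With H = 6, solve 30 x 6 - 5.5t = +/- target for each target:
  t = (30 x 6 - 165) / 5.5 = 2.73
  t = (30 x 6 + 165) / 5.5 = 62.73 (outside (0, 60))
  t = (30 x 6 - 195) / 5.5 = -2.73 (outside (0, 60))
  t = (30 x 6 + 195) / 5.5 = 68.18 (outside (0, 60))
Valid solutions in (0, 60): {2.73} minutes.
The first occurrence is t = 2.73 minutes.
The hands form a 165-degree angle at 2.73 minutes past 6:00.

Final answer: 2.73 minutes past 6:00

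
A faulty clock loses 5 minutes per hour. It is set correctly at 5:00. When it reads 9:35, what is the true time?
For every 60 true minutes, the faulty clock advances 55 minutes, so 1 faulty-clock minute corresponds to 60/55 true minutes.
From 5:00 to 9:35 on the faulty dial is 275 minutes.
True elapsed: 275 x 60/55 = 300 minutes = 5 hours.
True time: 5:00 + 5 hours = 10:00.

Final answer: 10:00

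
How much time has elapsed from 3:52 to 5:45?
From 3:52 to 5:45:
(5 x 60 + 45) - (3 x 60 + 52) = 345 - 232 = 113 minutes
= 1 hour and 53 minutes

Final answer: 1 hour and 53 minutes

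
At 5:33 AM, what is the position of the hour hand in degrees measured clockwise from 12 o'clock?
The hour hand moves 30 degrees per hour and 0.5 degrees per minute.
At 5:33: (5) x 30 + 33 x 0.5 = 150 + 16.5 = 166.5 degrees

Final answer: 166.5 degrees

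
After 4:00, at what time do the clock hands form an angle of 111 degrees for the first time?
At t minutes past 4:00, the hour hand is at 30 x 4 + 0.5t degrees and the minute hand is at 6t degrees.
The smaller angle between them is 111 degrees when |30H - 5.5t| = 111 or |30H - 5.5t| = 249.
With H = 4, solve 30 x 4 - 5.5t = +/- target for each target:
  t = (30 x 4 - 111) / 5.5 = 1.64
  t = (30 x 4 + 111) / 5.5 = 42
  t = (30 x 4 - 249) / 5.5 = -23.45 (outside (0, 60))
  t = (30 x 4 + 249) / 5.5 = 67.09 (outside (0, 60))
Valid solutions in (0, 60): {1.64, 42} minutes.
The first occurrence is t = 1.64 minutes.
The hands form a 111-degree angle at 1.64 minutes past 4:00.

Final answer: 1.64 minutes past 4:00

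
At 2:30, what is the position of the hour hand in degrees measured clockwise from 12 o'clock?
The hour hand moves 30 degrees per hour and 0.5 degrees per minute.
At 2:30: (2) x 30 + 30 x 0.5 = 60 + 15 = 75 degrees

Final answer: 75 degrees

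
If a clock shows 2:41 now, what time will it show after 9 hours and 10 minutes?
Starting time: 2:41
Adding 10 minutes to 41 minutes: 41 + 10 = 51 minutes
Adding 9 hours: 2 + 9 = 11
Final time: 11:51

Final answer: 11:51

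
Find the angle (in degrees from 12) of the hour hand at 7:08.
The hour hand moves 30 degrees per hour and 0.5 degrees per minute.
At 7:08: (7) x 30 + 8 x 0.5 = 210 + 4 = 214 degrees

Final answer: 214 degrees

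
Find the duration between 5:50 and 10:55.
From 5:50 to 10:55:
(10 x 60 + 55) - (5 x 60 + 50) = 655 - 350 = 305 minutes
= 5 hours and 5 minutes

Final answer: 5 hours and 5 minutes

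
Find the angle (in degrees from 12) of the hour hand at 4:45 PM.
The hour hand moves 30 degrees per hour and 0.5 degrees per minute.
At 4:45: (4) x 30 + 45 x 0.5 = 120 + 22.5 = 142.5 degrees

Final answer: 142.5 degrees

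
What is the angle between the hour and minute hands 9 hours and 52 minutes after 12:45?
First find the time 9 hours and 52 minutes after 12:45.
Total minutes: 12 x 60 + 45 + 9 x 60 + 52 = 1357.
1357 mod 720 = 637 minutes = 10:37.
Now compute the angle at 10:37:
Hour hand: 10 x 30 + 37 x 0.5 = 318.5 degrees
Minute hand: 37 x 6 = 222 degrees
Difference: |318.5 - 222| = 96.5 degrees
The angle is 96.5 degrees

Final answer: 96.5 degrees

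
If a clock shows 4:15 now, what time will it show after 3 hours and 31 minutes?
Starting time: 4:15
Adding 31 minutes to 15 minutes: 15 + 31 = 46 minutes
Adding 3 hours: 4 + 3 = 7
Final time: 7:46

Final answer: 7:46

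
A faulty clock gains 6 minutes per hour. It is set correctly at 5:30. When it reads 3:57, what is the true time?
For every 60 true minutes, the faulty clock advances 66 minutes, so 1 faulty-clock minute corresponds to 60/66 true minutes.
From 5:30 to 3:57 on the faulty dial is 627 minutes.
True elapsed: 627 x 60/66 = 570 minutes = 9 hours and 30 minutes.
True time: 5:30 + 9 hours and 30 minutes = 3:00.

Final answer: 3:00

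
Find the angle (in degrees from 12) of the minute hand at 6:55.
The minute hand moves 6 degrees per minute.
At 6:55: 55 x 6 = 330 degrees

Final answer: 330 degrees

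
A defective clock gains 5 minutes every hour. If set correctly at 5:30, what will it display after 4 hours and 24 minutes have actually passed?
For every 60 true minutes, the faulty clock advances 60 + 5 = 65 minutes.
True elapsed: 4 hours and 24 minutes = 264 minutes.
Faulty clock advances: 264 x 65/60 = 286 minutes (drift: 22 minutes ahead).
Shown time: 5:30 + 286 minutes = 10:16.

Final answer: 10:16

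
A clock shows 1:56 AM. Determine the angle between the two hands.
Hour hand position: 1 x 30 + 56 x 0.5 = 58 degrees
Minute hand position: 56 x 6 = 336 degrees
Difference: |58 - 336| = 278 degrees
Since 278 > 180, the smaller angle is 360 - 278 = 82 degrees

Final answer: 82 degrees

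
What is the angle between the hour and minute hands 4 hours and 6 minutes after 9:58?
First find the time 4 hours and 6 minutes after 9:58.
Total minutes: 9 x 60 + 58 + 4 x 60 + 6 = 844.
844 mod 720 = 124 minutes = 2:04.
Now compute the angle at 2:04:
Hour hand: 2 x 30 + 4 x 0.5 = 62 degrees
Minute hand: 4 x 6 = 24 degrees
Difference: |62 - 24| = 38 degrees
The angle is 38 degrees

Final answer: 38 degrees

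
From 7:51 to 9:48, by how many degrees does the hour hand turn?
The hour hand moves 0.5 degrees per minute.
Time elapsed: 9:48 - 7:51 = 117 minutes
Angular displacement: 117 x 0.5 = 58.5 degrees

Final answer: 58.5 degrees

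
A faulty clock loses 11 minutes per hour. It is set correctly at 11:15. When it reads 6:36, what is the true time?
For every 60 true minutes, the faulty clock advances 49 minutes, so 1 faulty-clock minute corresponds to 60/49 true minutes.
From 11:15 to 6:36 on the faulty dial is 441 minutes.
True elapsed: 441 x 60/49 = 540 minutes = 9 hours.
True time: 11:15 + 9 hours = 8:15.

Final answer: 8:15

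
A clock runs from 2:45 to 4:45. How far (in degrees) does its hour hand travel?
The hour hand moves 0.5 degrees per minute.
Time elapsed: 4:45 - 2:45 = 120 minutes
Angular displacement: 120 x 0.5 = 60 degrees

Final answer: 60 degrees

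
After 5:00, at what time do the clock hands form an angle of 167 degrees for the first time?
At t minutes past 5:00, the hour hand is at 30 x 5 + 0.5t degrees and the minute hand is at 6t degrees.
The smaller angle between them is 167 degrees when |30H - 5.5t| = 167 or |30H - 5.5t| = 193.
With H = 5, solve 30 x 5 - 5.5t = +/- target for each target:
  t = (30 x 5 - 167) / 5.5 = -3.09 (outside (0, 60))
  t = (30 x 5 + 167) / 5.5 = 57.64
  t = (30 x 5 - 193) / 5.5 = -7.82 (outside (0, 60))
  t = (30 x 5 + 193) / 5.5 = 62.36 (outside (0, 60))
Valid solutions in (0, 60): {57.64} minutes.
The first occurrence is t = 57.64 minutes.
The hands form a 167-degree angle at 57.64 minutes past 5:00.

Final answer: 57.64 minutes past 5:00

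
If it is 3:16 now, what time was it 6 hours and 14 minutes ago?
Starting time: 3:16 = 196 total minutes past 12:00
Subtracting: 6 hours and 14 minutes = 374 minutes
196 - 374 = -178 (negative, add 12 hours = 720) = 542 minutes
= 9 hours and 2 minutes past 12:00 = 9:02

Final answer: 9:02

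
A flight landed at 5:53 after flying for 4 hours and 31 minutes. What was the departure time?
Starting time: 5:53 = 353 total minutes past 12:00
Subtracting: 4 hours and 31 minutes = 271 minutes
353 - 271 = 82 minutes
= 1 hour and 22 minutes past 12:00 = 1:22

Final answer: 1:22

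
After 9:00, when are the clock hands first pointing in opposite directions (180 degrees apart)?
For hands to be 180 degrees apart: |30H - 5.5t| = 180
With H = 9: t = (30 x 9 + 180)/5.5 = 81.82 or t = (30 x 9 - 180)/5.5 = 16.36
First valid solution (0 < t < 60): t = 16.36 minutes
The hands are opposite at 16.36 minutes past 9:00.

Final answer: 16.36 minutes past 9:00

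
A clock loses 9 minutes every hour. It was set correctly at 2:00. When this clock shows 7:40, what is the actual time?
For every 60 true minutes, the faulty clock advances 51 minutes, so 1 faulty-clock minute corresponds to 60/51 true minutes.
From 2:00 to 7:40 on the faulty dial is 340 minutes.
True elapsed: 340 x 60/51 = 400 minutes = 6 hours and 40 minutes.
True time: 2:00 + 6 hours and 40 minutes = 8:40.

Final answer: 8:40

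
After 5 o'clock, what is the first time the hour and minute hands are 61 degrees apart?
At t minutes past 5:00, the hour hand is at 30 x 5 + 0.5t degrees and the minute hand is at 6t degrees.
The smaller angle between them is 61 degrees when |30H - 5.5t| = 61 or |30H - 5.5t| = 299.
With H = 5, solve 30 x 5 - 5.5t = +/- target for each target:
  t = (30 x 5 - 61) / 5.5 = 16.18
  t = (30 x 5 + 61) / 5.5 = 38.36
  t = (30 x 5 - 299) / 5.5 = -27.09 (outside (0, 60))
  t = (30 x 5 + 299) / 5.5 = 81.64 (outside (0, 60))
Valid solutions in (0, 60): {16.18, 38.36} minutes.
The first occurrence is t = 16.18 minutes.
The hands form a 61-degree angle at 16.18 minutes past 5:00.

Final answer: 16.18 minutes past 5:00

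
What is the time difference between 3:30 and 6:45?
From 3:30 to 6:45:
(6 x 60 + 45) - (3 x 60 + 30) = 405 - 210 = 195 minutes
= 3 hours and 15 minutes

Final answer: 3 hours and 15 minutes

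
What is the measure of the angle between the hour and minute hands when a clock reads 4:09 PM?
Hour hand position: 4 x 30 + 9 x 0.5 = 124.5 degrees
Minute hand position: 9 x 6 = 54 degrees
Difference: |124.5 - 54| = 70.5 degrees
The angle between the hands is 70.5 degrees

Final answer: 70.5 degrees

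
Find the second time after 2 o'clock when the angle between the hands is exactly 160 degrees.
At t minutes past 2:00, the hour hand is at 30 x 2 + 0.5t degrees and the minute hand is at 6t degrees.
The smaller angle between them is 160 degrees when |30H - 5.5t| = 160 or |30H - 5.5t| = 200.
With H = 2, solve 30 x 2 - 5.5t = +/- target for each target:
  t = (30 x 2 - 160) / 5.5 = -18.18 (outside (0, 60))
  t = (30 x 2 + 160) / 5.5 = 40
  t = (30 x 2 - 200) / 5.5 = -25.45 (outside (0, 60))
  t = (30 x 2 + 200) / 5.5 = 47.27
Valid solutions in (0, 60): {40, 47.27} minutes.
The second occurrence is t = 47.27 minutes.
The hands form a 160-degree angle at 47.27 minutes past 2:00.

Final answer: 47.27 minutes past 2:00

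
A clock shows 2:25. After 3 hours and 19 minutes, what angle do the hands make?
First find the time 3 hours and 19 minutes after 2:25.
Total minutes: 2 x 60 + 25 + 3 x 60 + 19 = 344.
344 mod 720 = 344 minutes = 5:44.
Now compute the angle at 5:44:
Hour hand: 5 x 30 + 44 x 0.5 = 172 degrees
Minute hand: 44 x 6 = 264 degrees
Difference: |172 - 264| = 92 degrees
The angle is 92 degrees

Final answer: 92 degrees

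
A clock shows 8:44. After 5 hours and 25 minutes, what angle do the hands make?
First find the time 5 hours and 25 minutes after 8:44.
Total minutes: 8 x 60 + 44 + 5 x 60 + 25 = 849.
849 mod 720 = 129 minutes = 2:09.
Now compute the angle at 2:09:
Hour hand: 2 x 30 + 9 x 0.5 = 64.5 degrees
Minute hand: 9 x 6 = 54 degrees
Difference: |64.5 - 54| = 10.5 degrees
The angle is 10.5 degrees

Final answer: 10.5 degrees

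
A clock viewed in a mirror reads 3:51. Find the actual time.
Reflection across the vertical (12-6) axis maps a hand at angle A degrees to (360 - A) degrees, which sends a reading of T minutes past 12:00 to (720 - T) minutes past 12:00.
Mirror reads 3:51 = 231 minutes past 12:00.
Actual time: (720 - 231) mod 720 = 489 minutes = 8:09.

Final answer: 8:09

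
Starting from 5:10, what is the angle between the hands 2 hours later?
First find the time 2 hours after 5:10.
Total minutes: 5 x 60 + 10 + 2 x 60 + 0 = 430.
430 mod 720 = 430 minutes = 7:10.
Now compute the angle at 7:10:
Hour hand: 7 x 30 + 10 x 0.5 = 215 degrees
Minute hand: 10 x 6 = 60 degrees
Difference: |215 - 60| = 155 degrees
The angle is 155 degrees

Final answer: 155 degrees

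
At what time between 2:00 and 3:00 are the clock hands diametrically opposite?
For hands to be 180 degrees apart: |30H - 5.5t| = 180
With H = 2: t = (30 x 2 + 180)/5.5 = 43.64 or t = (30 x 2 - 180)/5.5 = -21.82
First valid solution (0 < t < 60): t = 43.64 minutes
The hands are opposite at 43.64 minutes past 2:00.

Final answer: 43.64 minutes past 2:00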